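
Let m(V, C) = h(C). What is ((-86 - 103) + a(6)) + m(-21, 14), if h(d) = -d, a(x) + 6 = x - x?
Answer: -209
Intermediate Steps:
a(x) = -6 (a(x) = -6 + (x - x) = -6 + 0 = -6)
m(V, C) = -C
((-86 - 103) + a(6)) + m(-21, 14) = ((-86 - 103) - 6) - 1*14 = (-189 - 6) - 14 = -195 - 14 = -209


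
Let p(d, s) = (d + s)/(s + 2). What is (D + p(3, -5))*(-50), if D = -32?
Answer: 4700/3 ≈ 1566.7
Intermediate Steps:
p(d, s) = (d + s)/(2 + s)
(D + p(3, -5))*(-50) = (-32 + (3 - 5)/(2 - 5))*(-50) = (-32 - 2/(-3))*(-50) = (-32 - ⅓*(-2))*(-50) = (-32 + ⅔)*(-50) = -94/3*(-50) = 4700/3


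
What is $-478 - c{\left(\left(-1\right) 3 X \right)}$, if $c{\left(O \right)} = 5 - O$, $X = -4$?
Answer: $-471$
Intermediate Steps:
$-478 - c{\left(\left(-1\right) 3 X \right)} = -478 - \left(5 - \left(-1\right) 3 \left(-4\right)\right) = -478 - \left(5 - \left(-3\right) \left(-4\right)\right) = -478 - \left(5 - 12\right) = -478 - -7 = -478 + 7 = -471$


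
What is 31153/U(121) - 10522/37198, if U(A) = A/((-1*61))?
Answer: -35344930048/2250479 ≈ -15706.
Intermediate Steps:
U(A) = -A/61 (U(A) = A/(-61) = A*(-1/61) = -A/61)
31153/U(121) - 10522/37198 = 31153/((-1/61*121)) - 10522/37198 = 31153/(-121/61) - 10522*1/37198 = 31153*(-61/121) - 5261/18599 = -1900333/121 - 5261/18599 = -35344930048/2250479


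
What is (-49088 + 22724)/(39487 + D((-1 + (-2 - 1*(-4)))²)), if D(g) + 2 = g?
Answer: -4394/6581 ≈ -0.66768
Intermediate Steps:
D(g) = -2 + g
(-49088 + 22724)/(39487 + D((-1 + (-2 - 1*(-4)))²)) = (-49088 + 22724)/(39487 + (-2 + (-1 + (-2 - 1*(-4)))²)) = -26364/(39487 + (-2 + (-1 + (-2 + 4))²)) = -26364/(39487 + (-2 + (-1 + 2)²)) = -26364/(39487 + (-2 + 1²)) = -26364/(39487 + (-2 + 1)) = -26364/(39487 - 1) = -26364/39486 = -26364*1/39486 = -4394/6581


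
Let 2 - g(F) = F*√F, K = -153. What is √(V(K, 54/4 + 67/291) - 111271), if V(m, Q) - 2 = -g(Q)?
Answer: √(-37690158204 + 7991*√4650762)/582 ≈ 333.5*I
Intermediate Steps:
g(F) = 2 - F^(3/2) (g(F) = 2 - F*√F = 2 - F^(3/2))
V(m, Q) = Q^(3/2) (V(m, Q) = 2 - (2 - Q^(3/2)) = 2 + (-2 + Q^(3/2)) = Q^(3/2))
√(V(K, 54/4 + 67/291) - 111271) = √((54/4 + 67/291)^(3/2) - 111271) = √((54*(¼) + 67*(1/291))^(3/2) - 111271) = √((27/2 + 67/291)^(3/2) - 111271) = √((7991/582)^(3/2) - 111271) = √(7991*√4650762/338724 - 111271) = √(-111271 + 7991*√4650762/338724)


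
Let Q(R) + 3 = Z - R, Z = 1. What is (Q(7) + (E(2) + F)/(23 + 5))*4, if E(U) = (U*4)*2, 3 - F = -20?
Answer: -213/7 ≈ -30.429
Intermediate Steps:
F = 23 (F = 3 - 1*(-20) = 3 + 20 = 23)
E(U) = 8*U (E(U) = (4*U)*2 = 8*U)
Q(R) = -2 - R (Q(R) = -3 + (1 - R) = -2 - R)
(Q(7) + (E(2) + F)/(23 + 5))*4 = ((-2 - 1*7) + (8*2 + 23)/(23 + 5))*4 = ((-2 - 7) + (16 + 23)/28)*4 = (-9 + 39*(1/28))*4 = (-9 + 39/28)*4 = -213/28*4 = -213/7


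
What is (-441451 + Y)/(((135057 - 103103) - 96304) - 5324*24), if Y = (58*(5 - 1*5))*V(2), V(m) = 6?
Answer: 441451/192126 ≈ 2.2977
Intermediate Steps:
Y = 0 (Y = (58*(5 - 1*5))*6 = (58*(5 - 5))*6 = (58*0)*6 = 0*6 = 0)
(-441451 + Y)/(((135057 - 103103) - 96304) - 5324*24) = (-441451 + 0)/(((135057 - 103103) - 96304) - 5324*24) = -441451/((31954 - 96304) - 127776) = -441451/(-64350 - 127776) = -441451/(-192126) = -441451*(-1/192126) = 441451/192126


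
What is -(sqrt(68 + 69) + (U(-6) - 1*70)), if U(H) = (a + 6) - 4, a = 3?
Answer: 65 - sqrt(137) ≈ 53.295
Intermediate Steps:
U(H) = 5 (U(H) = (3 + 6) - 4 = 9 - 4 = 5)
-(sqrt(68 + 69) + (U(-6) - 1*70)) = -(sqrt(68 + 69) + (5 - 1*70)) = -(sqrt(137) + (5 - 70)) = -(sqrt(137) - 65) = -(-65 + sqrt(137)) = 65 - sqrt(137)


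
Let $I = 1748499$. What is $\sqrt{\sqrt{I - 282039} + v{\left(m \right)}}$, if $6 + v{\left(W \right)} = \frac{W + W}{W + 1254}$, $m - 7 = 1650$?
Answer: $\frac{\sqrt{-41196472 + 50843526 \sqrt{40735}}}{2911} \approx 34.729$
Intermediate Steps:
$m = 1657$ ($m = 7 + 1650 = 1657$)
$v{\left(W \right)} = -6 + \frac{2 W}{1254 + W}$ ($v{\left(W \right)} = -6 + \frac{W + W}{W + 1254} = -6 + \frac{2 W}{1254 + W}$)
$\sqrt{\sqrt{I - 282039} + v{\left(m \right)}} = \sqrt{\sqrt{1748499 - 282039} + \frac{4 \left(-1881 - 1657\right)}{1254 + 1657}} = \sqrt{\sqrt{1466460} + \frac{4 \left(-1881 - 1657\right)}{2911}} = \sqrt{6 \sqrt{40735} + 4 \cdot \frac{1}{2911} \left(-3538\right)} = \sqrt{6 \sqrt{40735} - \frac{14152}{2911}} = \sqrt{- \frac{14152}{2911} + 6 \sqrt{40735}}$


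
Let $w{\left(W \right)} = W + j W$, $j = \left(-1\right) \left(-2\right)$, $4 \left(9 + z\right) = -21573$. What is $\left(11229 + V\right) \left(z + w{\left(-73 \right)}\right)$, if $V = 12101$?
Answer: $- \frac{262287525}{2} \approx -1.3114 \cdot 10^{8}$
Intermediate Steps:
$z = - \frac{21609}{4}$ ($z = -9 + \frac{1}{4} \left(-21573\right) = -9 - \frac{21573}{4} = - \frac{21609}{4} \approx -5402.3$)
$j = 2$
$w{\left(W \right)} = 3 W$ ($w{\left(W \right)} = W + 2 W = 3 W$)
$\left(11229 + V\right) \left(z + w{\left(-73 \right)}\right) = \left(11229 + 12101\right) \left(- \frac{21609}{4} + 3 \left(-73\right)\right) = 23330 \left(- \frac{21609}{4} - 219\right) = 23330 \left(- \frac{22485}{4}\right) = - \frac{262287525}{2}$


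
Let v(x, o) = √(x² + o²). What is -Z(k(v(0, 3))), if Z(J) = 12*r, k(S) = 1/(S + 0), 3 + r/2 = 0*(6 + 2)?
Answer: 72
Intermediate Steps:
r = -6 (r = -6 + 2*(0*(6 + 2)) = -6 + 2*(0*8) = -6 + 2*0 = -6 + 0 = -6)
v(x, o) = √(o² + x²)
k(S) = 1/S
Z(J) = -72 (Z(J) = 12*(-6) = -72)
-Z(k(v(0, 3))) = -1*(-72) = 72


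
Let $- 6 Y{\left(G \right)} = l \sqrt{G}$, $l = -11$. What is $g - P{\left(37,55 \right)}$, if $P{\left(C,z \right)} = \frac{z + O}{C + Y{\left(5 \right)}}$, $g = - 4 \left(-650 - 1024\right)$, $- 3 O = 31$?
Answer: $\frac{325895088}{48679} + \frac{2948 \sqrt{5}}{48679} \approx 6694.9$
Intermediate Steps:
$O = - \frac{31}{3}$ ($O = \left(- \frac{1}{3}\right) 31 = - \frac{31}{3} \approx -10.333$)
$g = 6696$ ($g = \left(-4\right) \left(-1674\right) = 6696$)
$Y{\left(G \right)} = \frac{11 \sqrt{G}}{6}$ ($Y{\left(G \right)} = - \frac{\left(-11\right) \sqrt{G}}{6} = \frac{11 \sqrt{G}}{6}$)
$P{\left(C,z \right)} = \frac{- \frac{31}{3} + z}{C + \frac{11 \sqrt{5}}{6}}$ ($P{\left(C,z \right)} = \frac{z - \frac{31}{3}}{C + \frac{11 \sqrt{5}}{6}} = \frac{- \frac{31}{3} + z}{C + \frac{11 \sqrt{5}}{6}}$)
$g - P{\left(37,55 \right)} = 6696 - \frac{2 \left(-31 + 3 \cdot 55\right)}{6 \cdot 37 + 11 \sqrt{5}} = 6696 - \frac{2 \left(-31 + 165\right)}{222 + 11 \sqrt{5}} = 6696 - 2 \frac{1}{222 + 11 \sqrt{5}} \cdot 134 = 6696 - \frac{268}{222 + 11 \sqrt{5}}$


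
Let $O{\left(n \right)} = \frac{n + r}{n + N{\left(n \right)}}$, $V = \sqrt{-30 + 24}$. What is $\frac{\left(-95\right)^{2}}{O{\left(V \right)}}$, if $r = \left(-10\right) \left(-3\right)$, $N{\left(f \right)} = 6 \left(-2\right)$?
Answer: $- \frac{532475}{151} + \frac{63175 i \sqrt{6}}{151} \approx -3526.3 + 1024.8 i$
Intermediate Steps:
$N{\left(f \right)} = -12$
$r = 30$
$V = i \sqrt{6}$ ($V = \sqrt{-6} = i \sqrt{6} \approx 2.4495 i$)
$O{\left(n \right)} = \frac{30 + n}{-12 + n}$ ($O{\left(n \right)} = \frac{n + 30}{n - 12} = \frac{30 + n}{-12 + n}$)
$\frac{\left(-95\right)^{2}}{O{\left(V \right)}} = \frac{\left(-95\right)^{2}}{\frac{1}{-12 + i \sqrt{6}} \left(30 + i \sqrt{6}\right)} = 9025 \frac{-12 + i \sqrt{6}}{30 + i \sqrt{6}} = \frac{9025 \left(-12 + i \sqrt{6}\right)}{30 + i \sqrt{6}}$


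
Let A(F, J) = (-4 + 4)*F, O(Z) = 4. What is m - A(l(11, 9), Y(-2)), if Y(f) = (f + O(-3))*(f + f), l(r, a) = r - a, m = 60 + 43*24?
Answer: 1092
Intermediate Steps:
m = 1092 (m = 60 + 1032 = 1092)
Y(f) = 2*f*(4 + f) (Y(f) = (f + 4)*(f + f) = (4 + f)*(2*f) = 2*f*(4 + f))
A(F, J) = 0 (A(F, J) = 0*F = 0)
m - A(l(11, 9), Y(-2)) = 1092 - 1*0 = 1092 + 0 = 1092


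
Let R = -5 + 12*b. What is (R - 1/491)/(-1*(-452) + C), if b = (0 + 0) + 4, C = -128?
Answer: 5278/39771 ≈ 0.13271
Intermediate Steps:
b = 4 (b = 0 + 4 = 4)
R = 43 (R = -5 + 12*4 = -5 + 48 = 43)
(R - 1/491)/(-1*(-452) + C) = (43 - 1/491)/(-1*(-452) - 128) = (43 - 1*1/491)/(452 - 128) = (43 - 1/491)/324 = (21112/491)*(1/324) = 5278/39771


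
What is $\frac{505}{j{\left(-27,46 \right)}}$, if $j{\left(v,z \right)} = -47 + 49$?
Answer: $\frac{505}{2} \approx 252.5$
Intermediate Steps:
$j{\left(v,z \right)} = 2$
$\frac{505}{j{\left(-27,46 \right)}} = \frac{505}{2}$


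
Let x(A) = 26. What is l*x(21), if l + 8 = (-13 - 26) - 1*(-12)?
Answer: -910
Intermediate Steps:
l = -35 (l = -8 + ((-13 - 26) - 1*(-12)) = -8 + (-39 + 12) = -8 - 27 = -35)
l*x(21) = -35*26 = -910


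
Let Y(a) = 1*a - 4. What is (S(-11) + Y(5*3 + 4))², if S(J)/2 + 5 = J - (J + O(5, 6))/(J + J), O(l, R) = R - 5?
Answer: 38809/121 ≈ 320.74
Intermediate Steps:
O(l, R) = -5 + R
S(J) = -10 + 2*J - (1 + J)/J (S(J) = -10 + 2*(J - (J + (-5 + 6))/(J + J)) = -10 + 2*(J - (J + 1)/(2*J)) = -10 + 2*(J - (1 + J)*1/(2*J)) = -10 + 2*(J - (1 + J)/(2*J)) = -10 + (2*J - (1 + J)/J) = -10 + 2*J - (1 + J)/J)
Y(a) = -4 + a (Y(a) = a - 4 = -4 + a)
(S(-11) + Y(5*3 + 4))² = ((-11 - 1/(-11) + 2*(-11)) + (-4 + (5*3 + 4)))² = ((-11 - 1*(-1/11) - 22) + (-4 + (15 + 4)))² = ((-11 + 1/11 - 22) + (-4 + 19))² = (-362/11 + 15)² = (-197/11)² = 38809/121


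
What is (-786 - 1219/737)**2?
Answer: 336981411001/543169 ≈ 6.2040e+5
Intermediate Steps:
(-786 - 1219/737)**2 = (-580501/737)**2 = 336981411001/543169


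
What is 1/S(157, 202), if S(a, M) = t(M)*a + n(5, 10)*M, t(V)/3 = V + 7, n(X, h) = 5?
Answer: 1/99449 ≈ 1.0055e-5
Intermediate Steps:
t(V) = 21 + 3*V (t(V) = 3*(V + 7) = 3*(7 + V) = 21 + 3*V)
S(a, M) = 5*M + a*(21 + 3*M) (S(a, M) = (21 + 3*M)*a + 5*M = a*(21 + 3*M) + 5*M = 5*M + a*(21 + 3*M))
1/S(157, 202) = 1/(5*202 + 3*157*(7 + 202)) = 1/(1010 + 3*157*209) = 1/(1010 + 98439) = 1/99449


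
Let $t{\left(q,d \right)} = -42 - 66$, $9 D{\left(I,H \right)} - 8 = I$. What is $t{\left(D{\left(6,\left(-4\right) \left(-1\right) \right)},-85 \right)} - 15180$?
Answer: $-15288$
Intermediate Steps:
$D{\left(I,H \right)} = \frac{8}{9} + \frac{I}{9}$
$t{\left(q,d \right)} = -108$
$t{\left(D{\left(6,\left(-4\right) \left(-1\right) \right)},-85 \right)} - 15180 = -108 - 15180 = -15288$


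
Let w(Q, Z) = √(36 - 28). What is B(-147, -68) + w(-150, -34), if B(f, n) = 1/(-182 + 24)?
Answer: -1/158 + 2*√2 ≈ 2.8221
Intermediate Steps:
B(f, n) = -1/158 (B(f, n) = 1/(-158) = -1/158)
w(Q, Z) = 2*√2 (w(Q, Z) = √8 = 2*√2)
B(-147, -68) + w(-150, -34) = -1/158 + 2*√2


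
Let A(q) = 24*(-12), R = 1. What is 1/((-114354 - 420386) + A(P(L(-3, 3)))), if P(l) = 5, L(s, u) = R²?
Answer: -1/535028 ≈ -1.8691e-6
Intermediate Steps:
L(s, u) = 1 (L(s, u) = 1² = 1)
A(q) = -288
1/((-114354 - 420386) + A(P(L(-3, 3)))) = 1/((-114354 - 420386) - 288) = 1/(-534740 - 288) = 1/(-535028) = -1/535028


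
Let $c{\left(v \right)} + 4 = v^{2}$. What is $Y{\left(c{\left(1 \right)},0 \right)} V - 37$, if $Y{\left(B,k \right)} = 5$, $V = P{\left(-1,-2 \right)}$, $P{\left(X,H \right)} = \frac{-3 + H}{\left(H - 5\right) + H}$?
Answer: $- \frac{308}{9} \approx -34.222$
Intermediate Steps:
$P{\left(X,H \right)} = \frac{-3 + H}{-5 + 2 H}$ ($P{\left(X,H \right)} = \frac{-3 + H}{\left(-5 + H\right) + H} = \frac{-3 + H}{-5 + 2 H}$)
$c{\left(v \right)} = -4 + v^{2}$
$V = \frac{5}{9}$ ($V = \frac{-3 - 2}{-5 + 2 \left(-2\right)} = \frac{1}{-5 - 4} \left(-5\right) = \frac{1}{-9} \left(-5\right) = \left(- \frac{1}{9}\right) \left(-5\right) = \frac{5}{9} \approx 0.55556$)
$Y{\left(c{\left(1 \right)},0 \right)} V - 37 = 5 \cdot \frac{5}{9} - 37 = \frac{25}{9} - 37 = - \frac{308}{9}$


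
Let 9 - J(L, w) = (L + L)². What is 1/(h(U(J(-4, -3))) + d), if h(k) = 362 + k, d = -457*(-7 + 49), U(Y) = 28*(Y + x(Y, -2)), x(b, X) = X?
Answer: -1/20428 ≈ -4.8952e-5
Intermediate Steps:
J(L, w) = 9 - 4*L² (J(L, w) = 9 - (L + L)² = 9 - (2*L)² = 9 - 4*L²)
U(Y) = -56 + 28*Y (U(Y) = 28*(Y - 2) = 28*(-2 + Y) = -56 + 28*Y)
d = -19194 (d = -457*42 = -19194)
1/(h(U(J(-4, -3))) + d) = 1/((362 + (-56 + 28*(9 - 4*(-4)²))) - 19194) = 1/((362 + (-56 + 28*(9 - 4*16))) - 19194) = 1/((362 + (-56 + 28*(9 - 64))) - 19194) = 1/((362 + (-56 + 28*(-55))) - 19194) = 1/((362 + (-56 - 1540)) - 19194) = 1/((362 - 1596) - 19194) = 1/(-1234 - 19194) = 1/(-20428) = -1/20428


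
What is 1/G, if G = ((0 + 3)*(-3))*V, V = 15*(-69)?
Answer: 1/9315 ≈ 0.00010735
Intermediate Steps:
V = -1035
G = 9315 (G = ((0 + 3)*(-3))*(-1035) = (3*(-3))*(-1035) = -9*(-1035) = 9315)
1/G = 1/9315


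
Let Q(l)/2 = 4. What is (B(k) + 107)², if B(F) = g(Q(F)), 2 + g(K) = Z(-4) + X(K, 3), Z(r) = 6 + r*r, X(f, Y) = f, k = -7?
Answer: 18225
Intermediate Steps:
Q(l) = 8 (Q(l) = 2*4 = 8)
Z(r) = 6 + r²
g(K) = 20 + K (g(K) = -2 + ((6 + (-4)²) + K) = -2 + ((6 + 16) + K) = -2 + (22 + K) = 20 + K)
B(F) = 28 (B(F) = 20 + 8 = 28)
(B(k) + 107)² = (28 + 107)² = 135² = 18225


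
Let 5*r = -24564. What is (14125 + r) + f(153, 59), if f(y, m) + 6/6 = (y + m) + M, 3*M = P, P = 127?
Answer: 141983/15 ≈ 9465.5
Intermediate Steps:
r = -24564/5 (r = (1/5)*(-24564) = -24564/5 ≈ -4912.8)
M = 127/3 (M = (1/3)*127 = 127/3 ≈ 42.333)
f(y, m) = 124/3 + m + y (f(y, m) = -1 + ((y + m) + 127/3) = -1 + ((m + y) + 127/3) = -1 + (127/3 + m + y) = 124/3 + m + y)
(14125 + r) + f(153, 59) = (14125 - 24564/5) + (124/3 + 59 + 153) = 46061/5 + 760/3 = 141983/15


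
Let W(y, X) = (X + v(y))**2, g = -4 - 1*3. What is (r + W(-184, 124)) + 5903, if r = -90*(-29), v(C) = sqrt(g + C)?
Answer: 23698 + 248*I*sqrt(191) ≈ 23698.0 + 3427.4*I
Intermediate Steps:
g = -7 (g = -4 - 3 = -7)
v(C) = sqrt(-7 + C)
r = 2610
W(y, X) = (X + sqrt(-7 + y))**2
(r + W(-184, 124)) + 5903 = (2610 + (124 + sqrt(-7 - 184))**2) + 5903 = (2610 + (124 + sqrt(-191))**2) + 5903 = (2610 + (124 + I*sqrt(191))**2) + 5903 = 8513 + (124 + I*sqrt(191))**2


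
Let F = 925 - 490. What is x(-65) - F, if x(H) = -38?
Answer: -473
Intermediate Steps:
F = 435
x(-65) - F = -38 - 1*435 = -38 - 435 = -473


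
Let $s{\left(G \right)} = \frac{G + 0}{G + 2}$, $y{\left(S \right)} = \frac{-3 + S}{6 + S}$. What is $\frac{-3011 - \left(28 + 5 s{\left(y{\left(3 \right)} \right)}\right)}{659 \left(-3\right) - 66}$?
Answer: $\frac{1013}{681} \approx 1.4875$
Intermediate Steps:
$y{\left(S \right)} = \frac{-3 + S}{6 + S}$
$s{\left(G \right)} = \frac{G}{2 + G}$
$\frac{-3011 - \left(28 + 5 s{\left(y{\left(3 \right)} \right)}\right)}{659 \left(-3\right) - 66} = \frac{-3011 - \left(28 + 5 \frac{\frac{1}{6 + 3} \left(-3 + 3\right)}{2 + \frac{-3 + 3}{6 + 3}}\right)}{659 \left(-3\right) - 66} = \frac{-3011 - \left(28 + 5 \frac{\frac{1}{9} \cdot 0}{2 + \frac{1}{9} \cdot 0}\right)}{-1977 - 66} = \frac{-3011 - \left(28 + 5 \frac{\frac{1}{9} \cdot 0}{2 + \frac{1}{9} \cdot 0}\right)}{-2043} = \left(-3011 - \left(28 + 5 \frac{0}{2 + 0}\right)\right) \left(- \frac{1}{2043}\right) = \left(-3011 - \left(28 + 5 \cdot \frac{0}{2}\right)\right) \left(- \frac{1}{2043}\right) = \left(-3011 - \left(28 + 5 \cdot 0 \cdot \frac{1}{2}\right)\right) \left(- \frac{1}{2043}\right) = \left(-3011 - 28\right) \left(- \frac{1}{2043}\right) = \left(-3039\right) \left(- \frac{1}{2043}\right) = \frac{1013}{681}$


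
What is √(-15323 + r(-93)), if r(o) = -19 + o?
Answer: 21*I*√35 ≈ 124.24*I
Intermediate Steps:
√(-15323 + r(-93)) = √(-15323 + (-19 - 93)) = √(-15323 - 112) = √(-15435) = 21*I*√35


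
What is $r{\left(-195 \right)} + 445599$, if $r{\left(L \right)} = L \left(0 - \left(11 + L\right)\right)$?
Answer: $409719$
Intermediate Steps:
$r{\left(L \right)} = L \left(-11 - L\right)$
$r{\left(-195 \right)} + 445599 = \left(-1\right) \left(-195\right) \left(11 - 195\right) + 445599 = \left(-1\right) \left(-195\right) \left(-184\right) + 445599 = -35880 + 445599 = 409719$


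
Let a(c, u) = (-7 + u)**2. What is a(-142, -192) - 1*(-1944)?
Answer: 41545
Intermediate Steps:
a(-142, -192) - 1*(-1944) = (-7 - 192)**2 - 1*(-1944) = (-199)**2 + 1944 = 39601 + 1944 = 41545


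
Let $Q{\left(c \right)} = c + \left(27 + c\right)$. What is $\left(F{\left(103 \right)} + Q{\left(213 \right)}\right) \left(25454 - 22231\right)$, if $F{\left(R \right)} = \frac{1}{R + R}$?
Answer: $\frac{300767137}{206} \approx 1.46 \cdot 10^{6}$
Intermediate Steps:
$F{\left(R \right)} = \frac{1}{2 R}$
$Q{\left(c \right)} = 27 + 2 c$
$\left(F{\left(103 \right)} + Q{\left(213 \right)}\right) \left(25454 - 22231\right) = \left(\frac{1}{2 \cdot 103} + \left(27 + 2 \cdot 213\right)\right) \left(25454 - 22231\right) = \left(\frac{1}{2} \cdot \frac{1}{103} + \left(27 + 426\right)\right) 3223 = \left(\frac{1}{206} + 453\right) 3223 = \frac{93319}{206} \cdot 3223 = \frac{300767137}{206}$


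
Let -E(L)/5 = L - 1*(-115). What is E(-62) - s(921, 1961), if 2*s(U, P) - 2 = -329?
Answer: -203/2 ≈ -101.50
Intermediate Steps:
E(L) = -575 - 5*L (E(L) = -5*(L - 1*(-115)) = -5*(L + 115) = -5*(115 + L) = -575 - 5*L)
s(U, P) = -327/2 (s(U, P) = 1 + (½)*(-329) = 1 - 329/2 = -327/2)
E(-62) - s(921, 1961) = (-575 - 5*(-62)) - 1*(-327/2) = (-575 + 310) + 327/2 = -265 + 327/2 = -203/2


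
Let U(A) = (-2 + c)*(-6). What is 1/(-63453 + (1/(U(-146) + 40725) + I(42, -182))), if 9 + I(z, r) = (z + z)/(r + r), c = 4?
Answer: -529269/33588591404 ≈ -1.5757e-5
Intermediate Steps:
U(A) = -12 (U(A) = (-2 + 4)*(-6) = 2*(-6) = -12)
I(z, r) = -9 + z/r (I(z, r) = -9 + (z + z)/(r + r) = -9 + (2*z)/((2*r)) = -9 + (2*z)*(1/(2*r)) = -9 + z/r)
1/(-63453 + (1/(U(-146) + 40725) + I(42, -182))) = 1/(-63453 + (1/(-12 + 40725) + (-9 + 42/(-182)))) = 1/(-63453 + (1/40713 + (-9 + 42*(-1/182)))) = 1/(-63453 + (1/40713 + (-9 - 3/13))) = 1/(-63453 + (1/40713 - 120/13)) = 1/(-63453 - 4885547/529269) = 1/(-33588591404/529269) = -529269/33588591404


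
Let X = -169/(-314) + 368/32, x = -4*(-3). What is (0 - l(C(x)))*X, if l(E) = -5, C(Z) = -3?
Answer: 9450/157 ≈ 60.191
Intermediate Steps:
x = 12
X = 1890/157 (X = -169*(-1/314) + 368*(1/32) = 169/314 + 23/2 = 1890/157 ≈ 12.038)
(0 - l(C(x)))*X = (0 - 1*(-5))*(1890/157) = (0 + 5)*(1890/157) = 5*(1890/157) = 9450/157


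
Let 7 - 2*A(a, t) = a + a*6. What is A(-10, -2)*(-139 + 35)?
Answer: -4004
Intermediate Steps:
A(a, t) = 7/2 - 7*a/2 (A(a, t) = 7/2 - (a + a*6)/2 = 7/2 - (a + 6*a)/2 = 7/2 - 7*a/2)
A(-10, -2)*(-139 + 35) = (7/2 - 7/2*(-10))*(-139 + 35) = (7/2 + 35)*(-104) = (77/2)*(-104) = -4004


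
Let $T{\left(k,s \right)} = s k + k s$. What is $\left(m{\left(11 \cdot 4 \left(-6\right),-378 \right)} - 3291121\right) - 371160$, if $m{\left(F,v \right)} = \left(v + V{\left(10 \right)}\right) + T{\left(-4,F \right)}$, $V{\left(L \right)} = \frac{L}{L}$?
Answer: $-3660546$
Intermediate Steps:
$V{\left(L \right)} = 1$
$T{\left(k,s \right)} = 2 k s$ ($T{\left(k,s \right)} = k s + k s = 2 k s$)
$m{\left(F,v \right)} = 1 + v - 8 F$ ($m{\left(F,v \right)} = \left(v + 1\right) + 2 \left(-4\right) F = \left(1 + v\right) - 8 F = 1 + v - 8 F$)
$\left(m{\left(11 \cdot 4 \left(-6\right),-378 \right)} - 3291121\right) - 371160 = \left(\left(1 - 378 - 8 \cdot 11 \cdot 4 \left(-6\right)\right) - 3291121\right) - 371160 = \left(\left(1 - 378 - 8 \cdot 44 \left(-6\right)\right) - 3291121\right) - 371160 = \left(\left(1 - 378 - -2112\right) - 3291121\right) - 371160 = \left(\left(1 - 378 + 2112\right) - 3291121\right) - 371160 = \left(1735 - 3291121\right) - 371160 = -3289386 - 371160 = -3660546$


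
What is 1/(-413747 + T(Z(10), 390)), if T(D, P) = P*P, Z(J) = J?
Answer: -1/261647 ≈ -3.8219e-6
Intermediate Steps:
T(D, P) = P²
1/(-413747 + T(Z(10), 390)) = 1/(-413747 + 390²) = 1/(-413747 + 152100) = 1/(-261647) = -1/261647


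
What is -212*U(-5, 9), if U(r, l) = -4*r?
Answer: -4240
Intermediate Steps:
-212*U(-5, 9) = -(-848)*(-5) = -212*20 = -4240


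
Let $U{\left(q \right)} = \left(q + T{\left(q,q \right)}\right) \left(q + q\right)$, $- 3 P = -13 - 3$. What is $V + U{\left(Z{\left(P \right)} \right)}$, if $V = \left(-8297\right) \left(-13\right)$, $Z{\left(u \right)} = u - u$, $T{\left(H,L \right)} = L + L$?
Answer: $107861$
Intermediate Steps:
$T{\left(H,L \right)} = 2 L$
$P = \frac{16}{3}$ ($P = - \frac{-13 - 3}{3} = \left(- \frac{1}{3}\right) \left(-16\right) = \frac{16}{3} \approx 5.3333$)
$Z{\left(u \right)} = 0$
$V = 107861$
$U{\left(q \right)} = 6 q^{2}$ ($U{\left(q \right)} = \left(q + 2 q\right) \left(q + q\right) = 3 q 2 q = 6 q^{2}$)
$V + U{\left(Z{\left(P \right)} \right)} = 107861 + 6 \cdot 0^{2} = 107861 + 6 \cdot 0 = 107861 + 0 = 107861$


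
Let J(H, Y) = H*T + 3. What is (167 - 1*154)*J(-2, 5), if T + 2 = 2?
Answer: 39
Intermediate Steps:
T = 0 (T = -2 + 2 = 0)
J(H, Y) = 3 (J(H, Y) = H*0 + 3 = 0 + 3 = 3)
(167 - 1*154)*J(-2, 5) = (167 - 1*154)*3 = (167 - 154)*3 = 13*3 = 39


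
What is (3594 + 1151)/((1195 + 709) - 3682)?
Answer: -4745/1778 ≈ -2.6687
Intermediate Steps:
(3594 + 1151)/((1195 + 709) - 3682) = 4745/(1904 - 3682) = 4745/(-1778) = 4745*(-1/1778) = -4745/1778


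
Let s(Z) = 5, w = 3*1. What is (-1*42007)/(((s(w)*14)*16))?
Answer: -6001/160 ≈ -37.506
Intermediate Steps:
w = 3
(-1*42007)/(((s(w)*14)*16)) = (-1*42007)/(((5*14)*16)) = -42007/(70*16) = -42007/1120 = -42007*1/1120 = -6001/160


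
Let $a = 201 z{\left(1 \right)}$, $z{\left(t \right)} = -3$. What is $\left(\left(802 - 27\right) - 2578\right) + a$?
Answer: $-2406$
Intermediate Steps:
$a = -603$ ($a = 201 \left(-3\right) = -603$)
$\left(\left(802 - 27\right) - 2578\right) + a = \left(\left(802 - 27\right) - 2578\right) - 603 = \left(775 - 2578\right) - 603 = -1803 - 603 = -2406$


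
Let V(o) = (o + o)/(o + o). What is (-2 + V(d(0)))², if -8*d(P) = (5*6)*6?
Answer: 1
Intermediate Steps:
d(P) = -45/2 (d(P) = -5*6*6/8 = -15*6/4 = -⅛*180 = -45/2)
V(o) = 1 (V(o) = (2*o)/((2*o)) = (2*o)*(1/(2*o)) = 1)
(-2 + V(d(0)))² = (-2 + 1)² = (-1)² = 1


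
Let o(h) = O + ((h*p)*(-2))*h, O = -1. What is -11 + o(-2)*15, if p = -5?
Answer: 574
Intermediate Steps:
o(h) = -1 + 10*h² (o(h) = -1 + ((h*(-5))*(-2))*h = -1 + (-5*h*(-2))*h = -1 + (10*h)*h = -1 + 10*h²)
-11 + o(-2)*15 = -11 + (-1 + 10*(-2)²)*15 = -11 + (-1 + 10*4)*15 = -11 + (-1 + 40)*15 = -11 + 39*15 = -11 + 585 = 574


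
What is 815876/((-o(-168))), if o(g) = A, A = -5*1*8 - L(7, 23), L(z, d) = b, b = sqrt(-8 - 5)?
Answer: 32635040/1613 - 815876*I*sqrt(13)/1613 ≈ 20233.0 - 1823.7*I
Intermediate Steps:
b = I*sqrt(13) (b = sqrt(-13) = I*sqrt(13) ≈ 3.6056*I)
L(z, d) = I*sqrt(13)
A = -40 - I*sqrt(13) (A = -5*1*8 - I*sqrt(13) = -5*8 - I*sqrt(13) = -40 - I*sqrt(13) ≈ -40.0 - 3.6056*I)
o(g) = -40 - I*sqrt(13)
815876/((-o(-168))) = 815876/((-(-40 - I*sqrt(13)))) = 815876/(40 + I*sqrt(13))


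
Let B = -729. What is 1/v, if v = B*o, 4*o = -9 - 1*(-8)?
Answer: 4/729 ≈ 0.0054870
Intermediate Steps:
o = -¼ (o = (-9 - 1*(-8))/4 = (-9 + 8)/4 = (¼)*(-1) = -¼ ≈ -0.25000)
v = 729/4 (v = -729*(-¼) = 729/4 ≈ 182.25)
1/v = 1/(729/4) = 4/729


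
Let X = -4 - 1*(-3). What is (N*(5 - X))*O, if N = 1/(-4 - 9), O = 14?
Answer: -84/13 ≈ -6.4615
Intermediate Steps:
N = -1/13 (N = 1/(-13) = -1/13 ≈ -0.076923)
X = -1 (X = -4 + 3 = -1)
(N*(5 - X))*O = -(5 - 1*(-1))/13*14 = -(5 + 1)/13*14 = -1/13*6*14 = -6/13*14 = -84/13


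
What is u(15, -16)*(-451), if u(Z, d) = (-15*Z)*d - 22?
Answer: -1613678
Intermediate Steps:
u(Z, d) = -22 - 15*Z*d (u(Z, d) = -15*Z*d - 22 = -22 - 15*Z*d)
u(15, -16)*(-451) = (-22 - 15*15*(-16))*(-451) = (-22 + 3600)*(-451) = 3578*(-451) = -1613678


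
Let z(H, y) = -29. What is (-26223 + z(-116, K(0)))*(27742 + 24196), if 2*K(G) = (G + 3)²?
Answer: -1363476376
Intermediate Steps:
K(G) = (3 + G)²/2 (K(G) = (G + 3)²/2 = (3 + G)²/2)
(-26223 + z(-116, K(0)))*(27742 + 24196) = (-26223 - 29)*(27742 + 24196) = -26252*51938 = -1363476376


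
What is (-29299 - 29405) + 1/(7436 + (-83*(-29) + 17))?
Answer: -578821439/9860 ≈ -58704.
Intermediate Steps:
(-29299 - 29405) + 1/(7436 + (-83*(-29) + 17)) = -58704 + 1/(7436 + (2407 + 17)) = -58704 + 1/(7436 + 2424) = -58704 + 1/9860 = -578821439/9860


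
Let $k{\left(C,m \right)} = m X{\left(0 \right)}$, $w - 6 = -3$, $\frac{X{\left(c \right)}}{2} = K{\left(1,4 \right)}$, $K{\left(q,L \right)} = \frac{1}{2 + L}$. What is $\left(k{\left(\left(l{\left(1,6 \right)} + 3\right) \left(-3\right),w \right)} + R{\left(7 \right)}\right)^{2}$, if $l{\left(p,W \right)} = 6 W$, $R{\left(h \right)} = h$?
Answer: $64$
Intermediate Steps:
$X{\left(c \right)} = \frac{1}{3}$ ($X{\left(c \right)} = \frac{2}{2 + 4} = \frac{2}{6} = 2 \cdot \frac{1}{6} = \frac{1}{3}$)
$w = 3$ ($w = 6 - 3 = 3$)
$k{\left(C,m \right)} = \frac{m}{3}$ ($k{\left(C,m \right)} = m \frac{1}{3} = \frac{m}{3}$)
$\left(k{\left(\left(l{\left(1,6 \right)} + 3\right) \left(-3\right),w \right)} + R{\left(7 \right)}\right)^{2} = \left(\frac{1}{3} \cdot 3 + 7\right)^{2} = \left(1 + 7\right)^{2} = 8^{2} = 64$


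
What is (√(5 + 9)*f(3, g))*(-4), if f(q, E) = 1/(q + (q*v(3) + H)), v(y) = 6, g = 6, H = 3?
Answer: -√14/6 ≈ -0.62361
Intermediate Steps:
f(q, E) = 1/(3 + 7*q) (f(q, E) = 1/(q + (q*6 + 3)) = 1/(q + (6*q + 3)) = 1/(q + (3 + 6*q)) = 1/(3 + 7*q))
(√(5 + 9)*f(3, g))*(-4) = (√(5 + 9)/(3 + 7*3))*(-4) = (√14/(3 + 21))*(-4) = (√14/24)*(-4) = -√14/6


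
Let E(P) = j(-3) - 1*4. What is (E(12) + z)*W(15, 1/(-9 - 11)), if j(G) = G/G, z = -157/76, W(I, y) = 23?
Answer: -8855/76 ≈ -116.51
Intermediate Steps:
z = -157/76 (z = -157*1/76 = -157/76 ≈ -2.0658)
j(G) = 1
E(P) = -3 (E(P) = 1 - 1*4 = 1 - 4 = -3)
(E(12) + z)*W(15, 1/(-9 - 11)) = (-3 - 157/76)*23 = -385/76*23 = -8855/76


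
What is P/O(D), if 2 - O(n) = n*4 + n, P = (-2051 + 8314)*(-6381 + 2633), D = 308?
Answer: 11736862/769 ≈ 15263.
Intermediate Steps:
P = -23473724 (P = 6263*(-3748) = -23473724)
O(n) = 2 - 5*n (O(n) = 2 - (n*4 + n) = 2 - (4*n + n) = 2 - 5*n)
P/O(D) = -23473724/(2 - 5*308) = -23473724/(2 - 1540) = -23473724/(-1538) = -23473724*(-1/1538) = 11736862/769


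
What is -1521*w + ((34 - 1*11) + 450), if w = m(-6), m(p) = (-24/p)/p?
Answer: 1487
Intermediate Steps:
m(p) = -24/p**2
w = -2/3 (w = -24/(-6)**2 = -24*1/36 = -2/3 ≈ -0.66667)
-1521*w + ((34 - 1*11) + 450) = -1521*(-2/3) + ((34 - 1*11) + 450) = 1014 + ((34 - 11) + 450) = 1014 + (23 + 450) = 1014 + 473 = 1487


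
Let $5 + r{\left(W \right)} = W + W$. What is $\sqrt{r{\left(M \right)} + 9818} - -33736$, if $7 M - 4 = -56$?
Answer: $33736 + \frac{\sqrt{480109}}{7} \approx 33835.0$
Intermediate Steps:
$M = - \frac{52}{7}$ ($M = \frac{4}{7} + \frac{1}{7} \left(-56\right) = \frac{4}{7} - 8 = - \frac{52}{7} \approx -7.4286$)
$r{\left(W \right)} = -5 + 2 W$ ($r{\left(W \right)} = -5 + \left(W + W\right) = -5 + 2 W$)
$\sqrt{r{\left(M \right)} + 9818} - -33736 = \sqrt{\left(-5 + 2 \left(- \frac{52}{7}\right)\right) + 9818} - -33736 = \sqrt{\left(-5 - \frac{104}{7}\right) + 9818} + 33736 = \sqrt{- \frac{139}{7} + 9818} + 33736 = \sqrt{\frac{68587}{7}} + 33736 = \frac{\sqrt{480109}}{7} + 33736 = 33736 + \frac{\sqrt{480109}}{7}$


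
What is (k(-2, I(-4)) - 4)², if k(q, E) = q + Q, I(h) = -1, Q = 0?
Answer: 36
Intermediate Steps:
k(q, E) = q (k(q, E) = q + 0 = q)
(k(-2, I(-4)) - 4)² = (-2 - 4)² = (-6)² = 36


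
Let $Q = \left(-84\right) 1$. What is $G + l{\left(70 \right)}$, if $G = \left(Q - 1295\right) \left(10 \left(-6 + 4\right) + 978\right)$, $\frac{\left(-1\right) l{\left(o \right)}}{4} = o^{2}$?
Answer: $-1340682$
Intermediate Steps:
$Q = -84$
$l{\left(o \right)} = - 4 o^{2}$
$G = -1321082$ ($G = \left(-84 - 1295\right) \left(10 \left(-6 + 4\right) + 978\right) = - 1379 \left(10 \left(-2\right) + 978\right) = - 1379 \left(-20 + 978\right) = \left(-1379\right) 958 = -1321082$)
$G + l{\left(70 \right)} = -1321082 - 4 \cdot 70^{2} = -1321082 - 19600 = -1340682$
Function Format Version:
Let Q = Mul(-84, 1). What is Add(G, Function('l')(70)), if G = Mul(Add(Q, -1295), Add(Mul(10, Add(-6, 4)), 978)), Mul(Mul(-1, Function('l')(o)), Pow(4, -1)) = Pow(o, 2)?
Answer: -1340682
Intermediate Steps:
Q = -84
Function('l')(o) = Mul(-4, Pow(o, 2))
G = -1321082 (G = Mul(Add(-84, -1295), Add(Mul(10, Add(-6, 4)), 978)) = Mul(-1379, Add(Mul(10, -2), 978)) = Mul(-1379, Add(-20, 978)) = Mul(-1379, 958) = -1321082)
Add(G, Function('l')(70)) = Add(-1321082, Mul(-4, Pow(70, 2))) = Add(-1321082, Mul(-4, 4900)) = Add(-1321082, -19600) = -1340682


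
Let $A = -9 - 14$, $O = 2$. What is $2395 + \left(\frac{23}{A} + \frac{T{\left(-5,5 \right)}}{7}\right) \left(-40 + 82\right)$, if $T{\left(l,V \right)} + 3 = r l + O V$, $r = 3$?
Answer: $2305$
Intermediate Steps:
$T{\left(l,V \right)} = -3 + 2 V + 3 l$ ($T{\left(l,V \right)} = -3 + \left(3 l + 2 V\right) = -3 + \left(2 V + 3 l\right) = -3 + 2 V + 3 l$)
$A = -23$ ($A = -9 - 14 = -23$)
$2395 + \left(\frac{23}{A} + \frac{T{\left(-5,5 \right)}}{7}\right) \left(-40 + 82\right) = 2395 + \left(\frac{23}{-23} + \frac{-3 + 2 \cdot 5 + 3 \left(-5\right)}{7}\right) \left(-40 + 82\right) = 2395 + \left(23 \left(- \frac{1}{23}\right) + \left(-3 + 10 - 15\right) \frac{1}{7}\right) 42 = 2395 + \left(-1 - \frac{8}{7}\right) 42 = 2395 - 90 = 2305$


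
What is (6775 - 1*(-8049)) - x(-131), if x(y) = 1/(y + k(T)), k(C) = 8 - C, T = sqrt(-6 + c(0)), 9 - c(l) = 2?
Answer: 1838177/124 ≈ 14824.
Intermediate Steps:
c(l) = 7 (c(l) = 9 - 1*2 = 9 - 2 = 7)
T = 1 (T = sqrt(-6 + 7) = sqrt(1) = 1)
x(y) = 1/(7 + y) (x(y) = 1/(y + (8 - 1*1)) = 1/(y + (8 - 1)) = 1/(y + 7) = 1/(7 + y))
(6775 - 1*(-8049)) - x(-131) = (6775 - 1*(-8049)) - 1/(7 - 131) = (6775 + 8049) - 1/(-124) = 14824 - 1*(-1/124) = 14824 + 1/124 = 1838177/124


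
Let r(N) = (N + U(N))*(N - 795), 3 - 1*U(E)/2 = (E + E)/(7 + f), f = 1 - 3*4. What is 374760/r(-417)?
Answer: 1735/4646 ≈ 0.37344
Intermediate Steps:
f = -11 (f = 1 - 12 = -11)
U(E) = 6 + E (U(E) = 6 - 2*(E + E)/(7 - 11) = 6 - 2*2*E/(-4) = 6 - 2*2*E*(-1)/4 = 6 - (-1)*E = 6 + E)
r(N) = (-795 + N)*(6 + 2*N) (r(N) = (N + (6 + N))*(N - 795) = (6 + 2*N)*(-795 + N) = (-795 + N)*(6 + 2*N))
374760/r(-417) = 374760/(-4770 - 1584*(-417) + 2*(-417)²) = 374760/(-4770 + 660528 + 2*173889) = 374760/(-4770 + 660528 + 347778) = 374760/1003536 = 374760*(1/1003536) = 1735/4646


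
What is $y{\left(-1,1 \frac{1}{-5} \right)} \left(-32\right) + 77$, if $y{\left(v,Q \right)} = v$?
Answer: $109$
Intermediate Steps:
$y{\left(-1,1 \frac{1}{-5} \right)} \left(-32\right) + 77 = \left(-1\right) \left(-32\right) + 77 = 32 + 77 = 109$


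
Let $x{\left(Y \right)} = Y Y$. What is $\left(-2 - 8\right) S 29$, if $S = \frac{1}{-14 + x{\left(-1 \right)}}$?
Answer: $\frac{290}{13} \approx 22.308$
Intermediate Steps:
$x{\left(Y \right)} = Y^{2}$
$S = - \frac{1}{13}$ ($S = \frac{1}{-14 + \left(-1\right)^{2}} = \frac{1}{-14 + 1} = \frac{1}{-13} = - \frac{1}{13} \approx -0.076923$)
$\left(-2 - 8\right) S 29 = \left(-2 - 8\right) \left(- \frac{1}{13}\right) 29 = \left(-10\right) \left(- \frac{1}{13}\right) 29 = \frac{10}{13} \cdot 29 = \frac{290}{13}$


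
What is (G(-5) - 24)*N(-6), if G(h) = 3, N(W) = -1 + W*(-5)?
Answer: -609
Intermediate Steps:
N(W) = -1 - 5*W
(G(-5) - 24)*N(-6) = (3 - 24)*(-1 - 5*(-6)) = -21*(-1 + 30) = -21*29 = -609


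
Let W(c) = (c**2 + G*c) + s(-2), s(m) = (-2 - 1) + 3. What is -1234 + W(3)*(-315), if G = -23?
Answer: 17666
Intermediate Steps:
s(m) = 0 (s(m) = -3 + 3 = 0)
W(c) = c**2 - 23*c (W(c) = (c**2 - 23*c) + 0 = c**2 - 23*c)
-1234 + W(3)*(-315) = -1234 + (3*(-23 + 3))*(-315) = -1234 + (3*(-20))*(-315) = -1234 - 60*(-315) = -1234 + 18900 = 17666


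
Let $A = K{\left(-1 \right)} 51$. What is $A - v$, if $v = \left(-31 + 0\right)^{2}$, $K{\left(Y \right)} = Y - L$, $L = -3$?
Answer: $-859$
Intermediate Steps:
$K{\left(Y \right)} = 3 + Y$ ($K{\left(Y \right)} = Y - -3 = Y + 3 = 3 + Y$)
$v = 961$ ($v = \left(-31\right)^{2} = 961$)
$A = 102$ ($A = \left(3 - 1\right) 51 = 2 \cdot 51 = 102$)
$A - v = 102 - 961 = -859$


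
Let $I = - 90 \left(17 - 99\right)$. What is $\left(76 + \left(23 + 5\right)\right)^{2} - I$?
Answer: $3436$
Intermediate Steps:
$I = 7380$ ($I = \left(-90\right) \left(-82\right) = 7380$)
$\left(76 + \left(23 + 5\right)\right)^{2} - I = \left(76 + \left(23 + 5\right)\right)^{2} - 7380 = \left(76 + 28\right)^{2} - 7380 = 104^{2} - 7380 = 10816 - 7380 = 3436$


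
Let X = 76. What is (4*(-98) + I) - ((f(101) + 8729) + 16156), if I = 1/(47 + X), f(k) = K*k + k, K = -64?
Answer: -2326421/123 ≈ -18914.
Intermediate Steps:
f(k) = -63*k (f(k) = -64*k + k = -63*k)
I = 1/123 (I = 1/(47 + 76) = 1/123 ≈ 0.0081301)
(4*(-98) + I) - ((f(101) + 8729) + 16156) = (4*(-98) + 1/123) - ((-63*101 + 8729) + 16156) = (-392 + 1/123) - ((-6363 + 8729) + 16156) = -48215/123 - (2366 + 16156) = -48215/123 - 1*18522 = -48215/123 - 18522 = -2326421/123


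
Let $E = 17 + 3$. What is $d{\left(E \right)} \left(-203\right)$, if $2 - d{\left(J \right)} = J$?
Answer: $3654$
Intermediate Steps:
$E = 20$
$d{\left(J \right)} = 2 - J$
$d{\left(E \right)} \left(-203\right) = \left(2 - 20\right) \left(-203\right) = \left(-18\right) \left(-203\right) = 3654$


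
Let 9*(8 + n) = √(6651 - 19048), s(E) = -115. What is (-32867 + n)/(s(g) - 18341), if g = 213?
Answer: 32875/18456 - 7*I*√253/166104 ≈ 1.7813 - 0.00067031*I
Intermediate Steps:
n = -8 + 7*I*√253/9 (n = -8 + √(6651 - 19048)/9 = -8 + √(-12397)/9 = -8 + (7*I*√253)/9 = -8 + 7*I*√253/9 ≈ -8.0 + 12.371*I)
(-32867 + n)/(s(g) - 18341) = (-32867 + (-8 + 7*I*√253/9))/(-115 - 18341) = (-32875 + 7*I*√253/9)/(-18456) = (-32875 + 7*I*√253/9)*(-1/18456) = 32875/18456 - 7*I*√253/166104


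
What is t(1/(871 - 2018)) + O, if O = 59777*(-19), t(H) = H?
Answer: -1302720162/1147 ≈ -1.1358e+6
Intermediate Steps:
O = -1135763
t(1/(871 - 2018)) + O = 1/(871 - 2018) - 1135763 = 1/(-1147) - 1135763 = -1/1147 - 1135763 = -1302720162/1147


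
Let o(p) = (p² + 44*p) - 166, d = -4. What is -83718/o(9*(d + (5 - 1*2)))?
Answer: 83718/481 ≈ 174.05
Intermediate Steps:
o(p) = -166 + p² + 44*p
-83718/o(9*(d + (5 - 1*2))) = -83718/(-166 + (9*(-4 + (5 - 1*2)))² + 44*(9*(-4 + (5 - 1*2)))) = -83718/(-166 + (9*(-4 + (5 - 2)))² + 44*(9*(-4 + (5 - 2)))) = -83718/(-166 + (9*(-4 + 3))² + 44*(9*(-4 + 3))) = -83718/(-166 + (9*(-1))² + 44*(9*(-1))) = -83718/(-166 + (-9)² + 44*(-9)) = -83718/(-166 + 81 - 396) = -83718/(-481) = -83718*(-1/481) = 83718/481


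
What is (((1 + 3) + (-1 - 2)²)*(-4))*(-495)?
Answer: 25740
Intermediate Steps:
(((1 + 3) + (-1 - 2)²)*(-4))*(-495) = ((4 + (-3)²)*(-4))*(-495) = ((4 + 9)*(-4))*(-495) = (13*(-4))*(-495) = -52*(-495) = 25740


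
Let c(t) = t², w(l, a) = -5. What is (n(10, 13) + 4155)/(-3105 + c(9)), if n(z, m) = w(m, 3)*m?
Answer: -2045/1512 ≈ -1.3525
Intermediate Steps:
n(z, m) = -5*m
(n(10, 13) + 4155)/(-3105 + c(9)) = (-5*13 + 4155)/(-3105 + 9²) = (-65 + 4155)/(-3105 + 81) = 4090/(-3024) = 4090*(-1/3024) = -2045/1512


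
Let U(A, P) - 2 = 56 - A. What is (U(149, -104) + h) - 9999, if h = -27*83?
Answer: -12331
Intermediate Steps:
U(A, P) = 58 - A (U(A, P) = 2 + (56 - A) = 58 - A)
h = -2241
(U(149, -104) + h) - 9999 = ((58 - 1*149) - 2241) - 9999 = ((58 - 149) - 2241) - 9999 = (-91 - 2241) - 9999 = -2332 - 9999 = -12331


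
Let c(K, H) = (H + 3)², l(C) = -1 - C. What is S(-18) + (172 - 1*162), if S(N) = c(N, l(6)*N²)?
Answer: 5130235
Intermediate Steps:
c(K, H) = (3 + H)²
S(N) = (3 - 7*N²)² (S(N) = (3 + (-1 - 1*6)*N²)² = (3 + (-1 - 6)*N²)² = (3 - 7*N²)²)
S(-18) + (172 - 1*162) = (-3 + 7*(-18)²)² + (172 - 1*162) = (-3 + 7*324)² + (172 - 162) = (-3 + 2268)² + 10 = 2265² + 10 = 5130225 + 10 = 5130235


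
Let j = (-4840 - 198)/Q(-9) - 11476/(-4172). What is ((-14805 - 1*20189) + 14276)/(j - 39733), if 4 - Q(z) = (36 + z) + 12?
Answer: 18007395/34407098 ≈ 0.52336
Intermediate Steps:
Q(z) = -44 - z (Q(z) = 4 - ((36 + z) + 12) = 4 - (48 + z) = 4 + (-48 - z) = -44 - z)
j = 765007/5215 (j = (-4840 - 198)/(-44 - 1*(-9)) - 11476/(-4172) = -5038/(-44 + 9) - 11476*(-1/4172) = -5038/(-35) + 2869/1043 = -5038*(-1/35) + 2869/1043 = 5038/35 + 2869/1043 = 765007/5215 ≈ 146.69)
((-14805 - 1*20189) + 14276)/(j - 39733) = ((-14805 - 1*20189) + 14276)/(765007/5215 - 39733) = ((-14805 - 20189) + 14276)/(-206442588/5215) = (-34994 + 14276)*(-5215/206442588) = -20718*(-5215/206442588) = 18007395/34407098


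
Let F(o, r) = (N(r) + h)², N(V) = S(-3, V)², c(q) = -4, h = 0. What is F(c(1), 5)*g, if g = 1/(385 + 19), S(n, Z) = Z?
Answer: 625/404 ≈ 1.5470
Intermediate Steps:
N(V) = V²
F(o, r) = r⁴ (F(o, r) = (r² + 0)² = (r²)² = r⁴)
g = 1/404 ≈ 0.0024752
F(c(1), 5)*g = 5⁴*(1/404) = 625*(1/404) = 625/404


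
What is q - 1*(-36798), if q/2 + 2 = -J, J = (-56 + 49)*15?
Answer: 37004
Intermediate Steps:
J = -105 (J = -7*15 = -105)
q = 206 (q = -4 + 2*(-1*(-105)) = -4 + 2*105 = -4 + 210 = 206)
q - 1*(-36798) = 206 - 1*(-36798) = 206 + 36798 = 37004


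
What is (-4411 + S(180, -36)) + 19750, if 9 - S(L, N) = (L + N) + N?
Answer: 15240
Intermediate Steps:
S(L, N) = 9 - L - 2*N (S(L, N) = 9 - ((L + N) + N) = 9 - (L + 2*N) = 9 + (-L - 2*N) = 9 - L - 2*N)
(-4411 + S(180, -36)) + 19750 = (-4411 + (9 - 1*180 - 2*(-36))) + 19750 = (-4411 + (9 - 180 + 72)) + 19750 = (-4411 - 99) + 19750 = -4510 + 19750 = 15240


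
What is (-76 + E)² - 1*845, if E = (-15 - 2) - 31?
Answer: 14531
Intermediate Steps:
E = -48 (E = -17 - 31 = -48)
(-76 + E)² - 1*845 = (-76 - 48)² - 1*845 = (-124)² - 845 = 15376 - 845 = 14531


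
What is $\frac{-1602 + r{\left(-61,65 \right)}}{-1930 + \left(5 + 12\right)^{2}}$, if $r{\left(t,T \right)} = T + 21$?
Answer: $\frac{1516}{1641} \approx 0.92383$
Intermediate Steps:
$r{\left(t,T \right)} = 21 + T$
$\frac{-1602 + r{\left(-61,65 \right)}}{-1930 + \left(5 + 12\right)^{2}} = \frac{-1602 + \left(21 + 65\right)}{-1930 + \left(5 + 12\right)^{2}} = \frac{-1602 + 86}{-1930 + 17^{2}} = - \frac{1516}{-1930 + 289} = - \frac{1516}{-1641} = \left(-1516\right) \left(- \frac{1}{1641}\right) = \frac{1516}{1641}$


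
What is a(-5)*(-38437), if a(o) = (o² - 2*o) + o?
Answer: -1153110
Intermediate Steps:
a(o) = o² - o
a(-5)*(-38437) = -5*(-1 - 5)*(-38437) = -5*(-6)*(-38437) = 30*(-38437) = -1153110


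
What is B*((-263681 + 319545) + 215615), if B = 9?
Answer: 2443311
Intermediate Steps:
B*((-263681 + 319545) + 215615) = 9*((-263681 + 319545) + 215615) = 9*(55864 + 215615) = 9*271479 = 2443311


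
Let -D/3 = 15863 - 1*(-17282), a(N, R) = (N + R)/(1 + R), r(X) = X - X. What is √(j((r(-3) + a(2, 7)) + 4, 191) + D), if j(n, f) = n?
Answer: I*√1590878/4 ≈ 315.33*I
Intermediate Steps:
r(X) = 0
a(N, R) = (N + R)/(1 + R)
D = -99435 (D = -3*(15863 - 1*(-17282)) = -3*(15863 + 17282) = -3*33145 = -99435)
√(j((r(-3) + a(2, 7)) + 4, 191) + D) = √(((0 + (2 + 7)/(1 + 7)) + 4) - 99435) = √(((0 + 9/8) + 4) - 99435) = √((9/8 + 4) - 99435) = √(41/8 - 99435) = √(-795439/8) = I*√1590878/4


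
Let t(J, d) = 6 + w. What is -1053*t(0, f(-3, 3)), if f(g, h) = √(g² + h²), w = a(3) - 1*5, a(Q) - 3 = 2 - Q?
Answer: -3159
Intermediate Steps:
a(Q) = 5 - Q (a(Q) = 3 + (2 - Q) = 5 - Q)
w = -3 (w = (5 - 1*3) - 1*5 = (5 - 3) - 5 = 2 - 5 = -3)
t(J, d) = 3 (t(J, d) = 6 - 3 = 3)
-1053*t(0, f(-3, 3)) = -1053*3 = -3159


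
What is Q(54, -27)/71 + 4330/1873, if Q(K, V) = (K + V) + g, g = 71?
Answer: 490984/132983 ≈ 3.6921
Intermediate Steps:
Q(K, V) = 71 + K + V (Q(K, V) = (K + V) + 71 = 71 + K + V)
Q(54, -27)/71 + 4330/1873 = (71 + 54 - 27)/71 + 4330/1873 = 98*(1/71) + 4330*(1/1873) = 98/71 + 4330/1873 = 490984/132983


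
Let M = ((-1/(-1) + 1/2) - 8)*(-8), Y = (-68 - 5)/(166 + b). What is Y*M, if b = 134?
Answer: -949/75 ≈ -12.653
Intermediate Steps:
Y = -73/300 (Y = (-68 - 5)/(166 + 134) = -73/300 ≈ -0.24333)
M = 52 (M = ((-1*(-1) + 1*(½)) - 8)*(-8) = ((1 + ½) - 8)*(-8) = (3/2 - 8)*(-8) = -13/2*(-8) = 52)
Y*M = -73/300*52 = -949/75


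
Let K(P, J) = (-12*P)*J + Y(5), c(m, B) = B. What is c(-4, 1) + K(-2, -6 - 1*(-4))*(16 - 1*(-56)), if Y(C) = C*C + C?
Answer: -1295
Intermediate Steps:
Y(C) = C + C**2 (Y(C) = C**2 + C = C + C**2)
K(P, J) = 30 - 12*J*P (K(P, J) = (-12*P)*J + 5*(1 + 5) = -12*J*P + 5*6 = -12*J*P + 30 = 30 - 12*J*P)
c(-4, 1) + K(-2, -6 - 1*(-4))*(16 - 1*(-56)) = 1 + (30 - 12*(-6 - 1*(-4))*(-2))*(16 - 1*(-56)) = 1 + (30 - 12*(-6 + 4)*(-2))*(16 + 56) = 1 + (30 - 12*(-2)*(-2))*72 = 1 + (30 - 48)*72 = 1 - 18*72 = 1 - 1296 = -1295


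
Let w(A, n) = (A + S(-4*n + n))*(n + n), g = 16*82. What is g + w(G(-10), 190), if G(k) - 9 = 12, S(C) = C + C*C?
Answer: 123254692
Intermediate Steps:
g = 1312
S(C) = C + C²
G(k) = 21 (G(k) = 9 + 12 = 21)
w(A, n) = 2*n*(A - 3*n*(1 - 3*n)) (w(A, n) = (A + (-4*n + n)*(1 + (-4*n + n)))*(n + n) = (A + (-3*n)*(1 - 3*n))*(2*n) = (A - 3*n*(1 - 3*n))*(2*n) = 2*n*(A - 3*n*(1 - 3*n)))
g + w(G(-10), 190) = 1312 + 2*190*(21 + 3*190*(-1 + 3*190)) = 1312 + 2*190*(21 + 3*190*(-1 + 570)) = 1312 + 2*190*(21 + 3*190*569) = 1312 + 2*190*(21 + 324330) = 1312 + 2*190*324351 = 1312 + 123253380 = 123254692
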